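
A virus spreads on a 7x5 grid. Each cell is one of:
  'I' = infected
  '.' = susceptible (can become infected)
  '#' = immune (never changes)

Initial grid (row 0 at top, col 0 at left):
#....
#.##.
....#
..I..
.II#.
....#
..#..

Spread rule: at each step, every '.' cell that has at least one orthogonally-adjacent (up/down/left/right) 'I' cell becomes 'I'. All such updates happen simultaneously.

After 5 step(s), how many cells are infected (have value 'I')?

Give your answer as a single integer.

Step 0 (initial): 3 infected
Step 1: +6 new -> 9 infected
Step 2: +7 new -> 16 infected
Step 3: +5 new -> 21 infected
Step 4: +2 new -> 23 infected
Step 5: +1 new -> 24 infected

Answer: 24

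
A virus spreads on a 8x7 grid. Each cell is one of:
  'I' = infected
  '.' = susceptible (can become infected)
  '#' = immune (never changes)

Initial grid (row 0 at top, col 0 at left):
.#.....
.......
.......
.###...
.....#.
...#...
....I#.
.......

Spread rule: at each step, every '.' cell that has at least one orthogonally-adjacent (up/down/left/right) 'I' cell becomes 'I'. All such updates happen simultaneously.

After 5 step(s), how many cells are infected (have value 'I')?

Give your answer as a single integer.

Step 0 (initial): 1 infected
Step 1: +3 new -> 4 infected
Step 2: +5 new -> 9 infected
Step 3: +7 new -> 16 infected
Step 4: +8 new -> 24 infected
Step 5: +7 new -> 31 infected

Answer: 31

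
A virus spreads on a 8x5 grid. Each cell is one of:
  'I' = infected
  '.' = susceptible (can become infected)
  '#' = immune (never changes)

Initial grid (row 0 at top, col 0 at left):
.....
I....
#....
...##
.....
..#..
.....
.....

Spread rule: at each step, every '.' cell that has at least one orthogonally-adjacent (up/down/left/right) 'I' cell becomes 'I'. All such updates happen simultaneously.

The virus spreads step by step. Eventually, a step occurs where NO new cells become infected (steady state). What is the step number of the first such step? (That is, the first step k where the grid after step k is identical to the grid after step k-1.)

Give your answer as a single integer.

Answer: 11

Derivation:
Step 0 (initial): 1 infected
Step 1: +2 new -> 3 infected
Step 2: +3 new -> 6 infected
Step 3: +4 new -> 10 infected
Step 4: +6 new -> 16 infected
Step 5: +5 new -> 21 infected
Step 6: +3 new -> 24 infected
Step 7: +5 new -> 29 infected
Step 8: +4 new -> 33 infected
Step 9: +2 new -> 35 infected
Step 10: +1 new -> 36 infected
Step 11: +0 new -> 36 infected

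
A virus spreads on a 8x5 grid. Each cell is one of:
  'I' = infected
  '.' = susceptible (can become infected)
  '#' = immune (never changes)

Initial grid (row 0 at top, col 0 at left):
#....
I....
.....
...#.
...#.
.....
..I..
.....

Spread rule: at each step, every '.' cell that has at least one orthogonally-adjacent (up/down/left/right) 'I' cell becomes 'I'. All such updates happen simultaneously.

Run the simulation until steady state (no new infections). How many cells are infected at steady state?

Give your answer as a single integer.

Step 0 (initial): 2 infected
Step 1: +6 new -> 8 infected
Step 2: +11 new -> 19 infected
Step 3: +11 new -> 30 infected
Step 4: +4 new -> 34 infected
Step 5: +3 new -> 37 infected
Step 6: +0 new -> 37 infected

Answer: 37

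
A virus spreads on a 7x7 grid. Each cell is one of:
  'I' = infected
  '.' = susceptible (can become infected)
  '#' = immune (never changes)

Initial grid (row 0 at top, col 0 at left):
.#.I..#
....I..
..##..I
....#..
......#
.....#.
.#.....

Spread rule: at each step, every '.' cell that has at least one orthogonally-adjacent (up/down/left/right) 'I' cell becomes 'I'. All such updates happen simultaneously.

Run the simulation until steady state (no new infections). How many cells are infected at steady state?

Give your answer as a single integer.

Step 0 (initial): 3 infected
Step 1: +8 new -> 11 infected
Step 2: +3 new -> 14 infected
Step 3: +2 new -> 16 infected
Step 4: +3 new -> 19 infected
Step 5: +5 new -> 24 infected
Step 6: +7 new -> 31 infected
Step 7: +5 new -> 36 infected
Step 8: +3 new -> 39 infected
Step 9: +2 new -> 41 infected
Step 10: +0 new -> 41 infected

Answer: 41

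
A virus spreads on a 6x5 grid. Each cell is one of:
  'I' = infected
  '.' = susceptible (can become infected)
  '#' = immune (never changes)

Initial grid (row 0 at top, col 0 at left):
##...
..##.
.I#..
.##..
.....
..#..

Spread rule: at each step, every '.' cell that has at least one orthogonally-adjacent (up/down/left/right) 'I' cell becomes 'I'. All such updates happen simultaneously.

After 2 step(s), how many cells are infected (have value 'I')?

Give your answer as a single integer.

Answer: 5

Derivation:
Step 0 (initial): 1 infected
Step 1: +2 new -> 3 infected
Step 2: +2 new -> 5 infected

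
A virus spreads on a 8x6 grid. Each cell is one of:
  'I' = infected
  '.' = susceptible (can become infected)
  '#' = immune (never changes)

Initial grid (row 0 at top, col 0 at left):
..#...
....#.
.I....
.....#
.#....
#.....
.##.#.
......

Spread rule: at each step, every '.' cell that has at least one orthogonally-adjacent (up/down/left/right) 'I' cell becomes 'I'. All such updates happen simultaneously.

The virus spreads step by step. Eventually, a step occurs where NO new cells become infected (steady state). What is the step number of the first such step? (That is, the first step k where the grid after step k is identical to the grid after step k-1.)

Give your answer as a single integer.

Step 0 (initial): 1 infected
Step 1: +4 new -> 5 infected
Step 2: +6 new -> 11 infected
Step 3: +6 new -> 17 infected
Step 4: +5 new -> 22 infected
Step 5: +5 new -> 27 infected
Step 6: +4 new -> 31 infected
Step 7: +2 new -> 33 infected
Step 8: +3 new -> 36 infected
Step 9: +2 new -> 38 infected
Step 10: +1 new -> 39 infected
Step 11: +1 new -> 40 infected
Step 12: +0 new -> 40 infected

Answer: 12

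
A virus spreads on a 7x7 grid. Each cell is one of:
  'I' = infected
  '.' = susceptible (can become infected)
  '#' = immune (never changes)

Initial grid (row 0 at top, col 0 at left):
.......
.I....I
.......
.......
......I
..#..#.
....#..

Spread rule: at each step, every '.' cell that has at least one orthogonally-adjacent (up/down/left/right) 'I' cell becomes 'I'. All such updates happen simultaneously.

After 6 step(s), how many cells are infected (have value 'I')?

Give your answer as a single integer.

Step 0 (initial): 3 infected
Step 1: +10 new -> 13 infected
Step 2: +12 new -> 25 infected
Step 3: +11 new -> 36 infected
Step 4: +5 new -> 41 infected
Step 5: +3 new -> 44 infected
Step 6: +2 new -> 46 infected

Answer: 46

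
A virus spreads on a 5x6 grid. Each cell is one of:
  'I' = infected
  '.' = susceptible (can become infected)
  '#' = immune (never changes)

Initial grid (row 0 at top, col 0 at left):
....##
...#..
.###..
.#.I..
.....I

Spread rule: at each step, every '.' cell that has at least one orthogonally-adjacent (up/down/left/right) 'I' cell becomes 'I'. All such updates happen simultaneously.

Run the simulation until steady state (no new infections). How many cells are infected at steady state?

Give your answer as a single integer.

Answer: 23

Derivation:
Step 0 (initial): 2 infected
Step 1: +5 new -> 7 infected
Step 2: +3 new -> 10 infected
Step 3: +3 new -> 13 infected
Step 4: +1 new -> 14 infected
Step 5: +1 new -> 15 infected
Step 6: +1 new -> 16 infected
Step 7: +1 new -> 17 infected
Step 8: +2 new -> 19 infected
Step 9: +2 new -> 21 infected
Step 10: +1 new -> 22 infected
Step 11: +1 new -> 23 infected
Step 12: +0 new -> 23 infected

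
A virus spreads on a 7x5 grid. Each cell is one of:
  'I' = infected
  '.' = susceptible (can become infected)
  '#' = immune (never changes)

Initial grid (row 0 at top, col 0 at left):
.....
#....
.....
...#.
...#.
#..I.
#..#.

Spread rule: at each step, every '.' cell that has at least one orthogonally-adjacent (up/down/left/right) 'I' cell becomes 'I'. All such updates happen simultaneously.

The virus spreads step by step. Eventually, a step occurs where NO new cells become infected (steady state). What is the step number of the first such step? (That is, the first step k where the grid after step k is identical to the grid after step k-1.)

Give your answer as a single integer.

Answer: 9

Derivation:
Step 0 (initial): 1 infected
Step 1: +2 new -> 3 infected
Step 2: +5 new -> 8 infected
Step 3: +4 new -> 12 infected
Step 4: +4 new -> 16 infected
Step 5: +5 new -> 21 infected
Step 6: +5 new -> 26 infected
Step 7: +2 new -> 28 infected
Step 8: +1 new -> 29 infected
Step 9: +0 new -> 29 infected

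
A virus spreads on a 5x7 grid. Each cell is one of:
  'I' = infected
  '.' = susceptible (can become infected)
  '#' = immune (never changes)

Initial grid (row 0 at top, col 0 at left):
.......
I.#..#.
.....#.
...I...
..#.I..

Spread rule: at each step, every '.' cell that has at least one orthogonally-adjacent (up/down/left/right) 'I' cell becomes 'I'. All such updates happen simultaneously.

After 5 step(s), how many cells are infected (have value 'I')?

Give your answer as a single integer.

Step 0 (initial): 3 infected
Step 1: +8 new -> 11 infected
Step 2: +9 new -> 20 infected
Step 3: +6 new -> 26 infected
Step 4: +2 new -> 28 infected
Step 5: +2 new -> 30 infected

Answer: 30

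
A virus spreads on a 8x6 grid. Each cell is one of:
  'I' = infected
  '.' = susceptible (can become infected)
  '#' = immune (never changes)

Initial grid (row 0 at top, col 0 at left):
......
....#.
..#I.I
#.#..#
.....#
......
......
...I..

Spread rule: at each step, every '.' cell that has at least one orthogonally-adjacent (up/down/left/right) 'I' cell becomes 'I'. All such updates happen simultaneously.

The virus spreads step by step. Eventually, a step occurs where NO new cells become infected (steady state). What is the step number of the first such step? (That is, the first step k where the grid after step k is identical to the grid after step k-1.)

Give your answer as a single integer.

Step 0 (initial): 3 infected
Step 1: +7 new -> 10 infected
Step 2: +10 new -> 20 infected
Step 3: +10 new -> 30 infected
Step 4: +7 new -> 37 infected
Step 5: +5 new -> 42 infected
Step 6: +0 new -> 42 infected

Answer: 6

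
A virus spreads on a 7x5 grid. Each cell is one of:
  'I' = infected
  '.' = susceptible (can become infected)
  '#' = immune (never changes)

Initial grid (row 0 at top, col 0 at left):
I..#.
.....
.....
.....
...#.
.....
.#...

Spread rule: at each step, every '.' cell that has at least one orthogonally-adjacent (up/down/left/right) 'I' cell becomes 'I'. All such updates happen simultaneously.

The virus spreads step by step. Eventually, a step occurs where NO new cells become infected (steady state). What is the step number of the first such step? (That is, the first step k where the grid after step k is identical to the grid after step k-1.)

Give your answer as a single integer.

Answer: 11

Derivation:
Step 0 (initial): 1 infected
Step 1: +2 new -> 3 infected
Step 2: +3 new -> 6 infected
Step 3: +3 new -> 9 infected
Step 4: +4 new -> 13 infected
Step 5: +5 new -> 18 infected
Step 6: +6 new -> 24 infected
Step 7: +2 new -> 26 infected
Step 8: +3 new -> 29 infected
Step 9: +2 new -> 31 infected
Step 10: +1 new -> 32 infected
Step 11: +0 new -> 32 infected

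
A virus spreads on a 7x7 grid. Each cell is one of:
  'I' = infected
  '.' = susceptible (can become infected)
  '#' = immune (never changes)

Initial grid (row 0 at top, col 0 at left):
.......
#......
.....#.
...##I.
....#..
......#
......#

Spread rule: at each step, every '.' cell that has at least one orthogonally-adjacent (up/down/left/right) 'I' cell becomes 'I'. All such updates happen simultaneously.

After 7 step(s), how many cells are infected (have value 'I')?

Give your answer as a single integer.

Answer: 31

Derivation:
Step 0 (initial): 1 infected
Step 1: +2 new -> 3 infected
Step 2: +3 new -> 6 infected
Step 3: +3 new -> 9 infected
Step 4: +4 new -> 13 infected
Step 5: +5 new -> 18 infected
Step 6: +6 new -> 24 infected
Step 7: +7 new -> 31 infected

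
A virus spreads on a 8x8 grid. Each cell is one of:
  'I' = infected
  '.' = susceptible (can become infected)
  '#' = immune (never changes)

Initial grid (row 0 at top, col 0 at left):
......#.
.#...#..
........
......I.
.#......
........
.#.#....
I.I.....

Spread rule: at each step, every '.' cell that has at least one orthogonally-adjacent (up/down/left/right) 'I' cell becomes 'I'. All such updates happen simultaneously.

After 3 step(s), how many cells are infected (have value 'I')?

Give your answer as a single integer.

Step 0 (initial): 3 infected
Step 1: +8 new -> 11 infected
Step 2: +10 new -> 21 infected
Step 3: +13 new -> 34 infected

Answer: 34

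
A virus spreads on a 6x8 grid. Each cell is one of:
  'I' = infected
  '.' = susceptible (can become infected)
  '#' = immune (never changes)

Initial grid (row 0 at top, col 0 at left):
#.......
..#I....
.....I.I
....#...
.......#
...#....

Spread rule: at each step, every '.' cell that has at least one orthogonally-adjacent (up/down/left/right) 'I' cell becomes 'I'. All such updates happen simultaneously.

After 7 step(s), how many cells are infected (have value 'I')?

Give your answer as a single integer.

Step 0 (initial): 3 infected
Step 1: +9 new -> 12 infected
Step 2: +9 new -> 21 infected
Step 3: +8 new -> 29 infected
Step 4: +6 new -> 35 infected
Step 5: +5 new -> 40 infected
Step 6: +2 new -> 42 infected
Step 7: +1 new -> 43 infected

Answer: 43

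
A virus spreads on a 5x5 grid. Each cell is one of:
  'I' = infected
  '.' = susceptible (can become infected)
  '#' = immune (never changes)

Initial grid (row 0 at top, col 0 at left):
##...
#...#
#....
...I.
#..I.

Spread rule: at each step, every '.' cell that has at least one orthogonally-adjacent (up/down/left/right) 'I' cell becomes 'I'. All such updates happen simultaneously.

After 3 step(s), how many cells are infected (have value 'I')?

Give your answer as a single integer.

Answer: 16

Derivation:
Step 0 (initial): 2 infected
Step 1: +5 new -> 7 infected
Step 2: +5 new -> 12 infected
Step 3: +4 new -> 16 infected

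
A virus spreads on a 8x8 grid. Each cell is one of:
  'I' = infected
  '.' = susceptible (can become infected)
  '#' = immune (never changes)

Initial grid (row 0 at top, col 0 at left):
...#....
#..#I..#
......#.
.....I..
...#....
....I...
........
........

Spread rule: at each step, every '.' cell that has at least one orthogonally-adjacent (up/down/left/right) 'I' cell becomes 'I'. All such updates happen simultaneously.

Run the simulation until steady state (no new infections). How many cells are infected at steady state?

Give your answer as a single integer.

Answer: 58

Derivation:
Step 0 (initial): 3 infected
Step 1: +11 new -> 14 infected
Step 2: +11 new -> 25 infected
Step 3: +12 new -> 37 infected
Step 4: +10 new -> 47 infected
Step 5: +8 new -> 55 infected
Step 6: +2 new -> 57 infected
Step 7: +1 new -> 58 infected
Step 8: +0 new -> 58 infected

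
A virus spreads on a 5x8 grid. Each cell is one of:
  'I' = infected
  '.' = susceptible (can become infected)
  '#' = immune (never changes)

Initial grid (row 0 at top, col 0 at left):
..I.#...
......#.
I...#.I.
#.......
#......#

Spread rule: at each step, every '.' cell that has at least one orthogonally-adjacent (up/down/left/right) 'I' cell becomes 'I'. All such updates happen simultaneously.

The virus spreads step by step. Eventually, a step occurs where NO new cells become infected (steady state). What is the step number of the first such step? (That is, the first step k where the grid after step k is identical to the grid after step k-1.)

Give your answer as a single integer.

Step 0 (initial): 3 infected
Step 1: +8 new -> 11 infected
Step 2: +10 new -> 21 infected
Step 3: +8 new -> 29 infected
Step 4: +4 new -> 33 infected
Step 5: +1 new -> 34 infected
Step 6: +0 new -> 34 infected

Answer: 6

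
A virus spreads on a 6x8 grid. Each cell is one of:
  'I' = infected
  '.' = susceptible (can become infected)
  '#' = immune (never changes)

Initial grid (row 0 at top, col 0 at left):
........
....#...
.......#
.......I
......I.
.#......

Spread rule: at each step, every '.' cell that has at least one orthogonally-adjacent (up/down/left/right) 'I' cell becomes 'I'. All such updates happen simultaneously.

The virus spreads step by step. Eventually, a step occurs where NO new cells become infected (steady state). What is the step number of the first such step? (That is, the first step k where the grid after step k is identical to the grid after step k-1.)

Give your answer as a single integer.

Step 0 (initial): 2 infected
Step 1: +4 new -> 6 infected
Step 2: +5 new -> 11 infected
Step 3: +5 new -> 16 infected
Step 4: +7 new -> 23 infected
Step 5: +6 new -> 29 infected
Step 6: +5 new -> 34 infected
Step 7: +5 new -> 39 infected
Step 8: +3 new -> 42 infected
Step 9: +2 new -> 44 infected
Step 10: +1 new -> 45 infected
Step 11: +0 new -> 45 infected

Answer: 11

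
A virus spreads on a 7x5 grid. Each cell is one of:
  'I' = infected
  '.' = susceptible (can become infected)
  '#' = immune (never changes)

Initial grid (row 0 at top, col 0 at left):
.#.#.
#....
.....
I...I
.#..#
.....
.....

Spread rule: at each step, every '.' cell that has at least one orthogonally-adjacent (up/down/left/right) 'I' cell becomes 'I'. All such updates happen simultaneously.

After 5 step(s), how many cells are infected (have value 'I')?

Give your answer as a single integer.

Answer: 29

Derivation:
Step 0 (initial): 2 infected
Step 1: +5 new -> 7 infected
Step 2: +6 new -> 13 infected
Step 3: +8 new -> 21 infected
Step 4: +5 new -> 26 infected
Step 5: +3 new -> 29 infected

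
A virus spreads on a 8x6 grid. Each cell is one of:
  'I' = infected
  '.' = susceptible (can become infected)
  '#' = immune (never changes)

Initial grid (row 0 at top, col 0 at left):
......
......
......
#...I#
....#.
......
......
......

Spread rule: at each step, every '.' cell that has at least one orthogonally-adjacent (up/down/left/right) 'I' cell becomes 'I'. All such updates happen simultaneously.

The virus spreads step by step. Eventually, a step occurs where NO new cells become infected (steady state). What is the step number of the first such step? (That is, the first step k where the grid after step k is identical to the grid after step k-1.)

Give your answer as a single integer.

Answer: 9

Derivation:
Step 0 (initial): 1 infected
Step 1: +2 new -> 3 infected
Step 2: +5 new -> 8 infected
Step 3: +7 new -> 15 infected
Step 4: +8 new -> 23 infected
Step 5: +9 new -> 32 infected
Step 6: +8 new -> 40 infected
Step 7: +4 new -> 44 infected
Step 8: +1 new -> 45 infected
Step 9: +0 new -> 45 infected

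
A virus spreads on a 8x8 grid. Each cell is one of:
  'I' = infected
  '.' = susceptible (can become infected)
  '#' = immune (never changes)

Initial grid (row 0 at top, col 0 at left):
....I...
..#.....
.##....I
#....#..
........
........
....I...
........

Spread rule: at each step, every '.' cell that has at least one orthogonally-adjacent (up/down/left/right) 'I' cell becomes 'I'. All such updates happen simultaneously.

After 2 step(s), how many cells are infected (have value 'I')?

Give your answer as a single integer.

Step 0 (initial): 3 infected
Step 1: +10 new -> 13 infected
Step 2: +17 new -> 30 infected

Answer: 30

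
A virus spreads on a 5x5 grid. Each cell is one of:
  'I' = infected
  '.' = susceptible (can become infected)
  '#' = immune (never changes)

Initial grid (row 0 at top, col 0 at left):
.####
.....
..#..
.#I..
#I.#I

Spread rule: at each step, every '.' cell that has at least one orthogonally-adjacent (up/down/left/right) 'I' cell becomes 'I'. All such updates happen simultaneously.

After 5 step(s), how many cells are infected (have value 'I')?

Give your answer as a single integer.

Step 0 (initial): 3 infected
Step 1: +3 new -> 6 infected
Step 2: +2 new -> 8 infected
Step 3: +2 new -> 10 infected
Step 4: +1 new -> 11 infected
Step 5: +1 new -> 12 infected

Answer: 12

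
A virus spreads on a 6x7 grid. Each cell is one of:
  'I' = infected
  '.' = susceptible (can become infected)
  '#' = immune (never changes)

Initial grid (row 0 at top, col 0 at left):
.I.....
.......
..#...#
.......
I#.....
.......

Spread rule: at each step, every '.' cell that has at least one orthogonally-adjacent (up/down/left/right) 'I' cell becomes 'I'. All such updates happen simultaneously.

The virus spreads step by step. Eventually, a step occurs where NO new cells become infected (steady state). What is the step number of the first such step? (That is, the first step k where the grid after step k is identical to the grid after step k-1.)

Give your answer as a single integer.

Step 0 (initial): 2 infected
Step 1: +5 new -> 7 infected
Step 2: +7 new -> 14 infected
Step 3: +4 new -> 18 infected
Step 4: +6 new -> 24 infected
Step 5: +6 new -> 30 infected
Step 6: +5 new -> 35 infected
Step 7: +3 new -> 38 infected
Step 8: +1 new -> 39 infected
Step 9: +0 new -> 39 infected

Answer: 9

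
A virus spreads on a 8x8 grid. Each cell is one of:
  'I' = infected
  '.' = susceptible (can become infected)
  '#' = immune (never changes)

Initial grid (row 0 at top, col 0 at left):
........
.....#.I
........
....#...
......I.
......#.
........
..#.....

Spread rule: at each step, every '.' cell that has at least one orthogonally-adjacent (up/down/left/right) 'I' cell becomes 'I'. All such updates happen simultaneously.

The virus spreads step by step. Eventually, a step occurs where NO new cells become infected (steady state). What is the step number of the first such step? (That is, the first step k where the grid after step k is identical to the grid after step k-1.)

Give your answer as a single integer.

Answer: 10

Derivation:
Step 0 (initial): 2 infected
Step 1: +6 new -> 8 infected
Step 2: +7 new -> 15 infected
Step 3: +6 new -> 21 infected
Step 4: +9 new -> 30 infected
Step 5: +9 new -> 39 infected
Step 6: +8 new -> 47 infected
Step 7: +6 new -> 53 infected
Step 8: +5 new -> 58 infected
Step 9: +2 new -> 60 infected
Step 10: +0 new -> 60 infected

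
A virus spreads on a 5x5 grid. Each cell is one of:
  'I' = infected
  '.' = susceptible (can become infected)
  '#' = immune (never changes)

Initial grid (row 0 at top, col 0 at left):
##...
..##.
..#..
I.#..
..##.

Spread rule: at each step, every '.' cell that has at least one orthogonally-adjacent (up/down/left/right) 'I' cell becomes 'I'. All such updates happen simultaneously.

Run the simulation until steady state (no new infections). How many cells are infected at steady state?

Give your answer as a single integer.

Answer: 8

Derivation:
Step 0 (initial): 1 infected
Step 1: +3 new -> 4 infected
Step 2: +3 new -> 7 infected
Step 3: +1 new -> 8 infected
Step 4: +0 new -> 8 infected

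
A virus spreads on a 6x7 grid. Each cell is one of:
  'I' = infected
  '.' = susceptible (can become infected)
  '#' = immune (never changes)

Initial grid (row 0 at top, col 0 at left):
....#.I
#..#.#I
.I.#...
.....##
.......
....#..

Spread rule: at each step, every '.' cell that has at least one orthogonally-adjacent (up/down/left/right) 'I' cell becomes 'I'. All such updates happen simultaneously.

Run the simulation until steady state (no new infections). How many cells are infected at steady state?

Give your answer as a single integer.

Answer: 34

Derivation:
Step 0 (initial): 3 infected
Step 1: +6 new -> 9 infected
Step 2: +6 new -> 15 infected
Step 3: +7 new -> 22 infected
Step 4: +6 new -> 28 infected
Step 5: +2 new -> 30 infected
Step 6: +1 new -> 31 infected
Step 7: +2 new -> 33 infected
Step 8: +1 new -> 34 infected
Step 9: +0 new -> 34 infected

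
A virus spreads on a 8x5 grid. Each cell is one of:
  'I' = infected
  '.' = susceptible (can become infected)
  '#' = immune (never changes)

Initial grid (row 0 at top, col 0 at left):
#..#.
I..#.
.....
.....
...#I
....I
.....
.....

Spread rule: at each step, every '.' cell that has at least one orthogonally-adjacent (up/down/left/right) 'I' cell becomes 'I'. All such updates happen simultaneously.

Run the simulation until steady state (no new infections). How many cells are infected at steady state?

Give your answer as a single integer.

Answer: 36

Derivation:
Step 0 (initial): 3 infected
Step 1: +5 new -> 8 infected
Step 2: +9 new -> 17 infected
Step 3: +11 new -> 28 infected
Step 4: +5 new -> 33 infected
Step 5: +2 new -> 35 infected
Step 6: +1 new -> 36 infected
Step 7: +0 new -> 36 infected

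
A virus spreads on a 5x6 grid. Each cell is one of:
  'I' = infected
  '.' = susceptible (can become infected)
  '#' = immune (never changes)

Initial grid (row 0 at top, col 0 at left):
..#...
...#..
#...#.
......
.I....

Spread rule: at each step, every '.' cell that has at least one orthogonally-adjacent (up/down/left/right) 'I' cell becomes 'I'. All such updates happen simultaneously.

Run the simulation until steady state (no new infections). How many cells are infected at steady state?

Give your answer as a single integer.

Step 0 (initial): 1 infected
Step 1: +3 new -> 4 infected
Step 2: +4 new -> 8 infected
Step 3: +4 new -> 12 infected
Step 4: +6 new -> 18 infected
Step 5: +2 new -> 20 infected
Step 6: +1 new -> 21 infected
Step 7: +1 new -> 22 infected
Step 8: +2 new -> 24 infected
Step 9: +1 new -> 25 infected
Step 10: +1 new -> 26 infected
Step 11: +0 new -> 26 infected

Answer: 26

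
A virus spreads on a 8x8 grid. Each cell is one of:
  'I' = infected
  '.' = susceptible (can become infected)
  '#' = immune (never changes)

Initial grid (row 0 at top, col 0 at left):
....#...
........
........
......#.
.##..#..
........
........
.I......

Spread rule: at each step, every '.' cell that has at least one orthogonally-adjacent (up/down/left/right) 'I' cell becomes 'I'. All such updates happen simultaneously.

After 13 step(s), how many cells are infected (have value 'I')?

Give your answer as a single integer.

Step 0 (initial): 1 infected
Step 1: +3 new -> 4 infected
Step 2: +4 new -> 8 infected
Step 3: +4 new -> 12 infected
Step 4: +4 new -> 16 infected
Step 5: +5 new -> 21 infected
Step 6: +7 new -> 28 infected
Step 7: +7 new -> 35 infected
Step 8: +8 new -> 43 infected
Step 9: +6 new -> 49 infected
Step 10: +4 new -> 53 infected
Step 11: +3 new -> 56 infected
Step 12: +2 new -> 58 infected
Step 13: +1 new -> 59 infected

Answer: 59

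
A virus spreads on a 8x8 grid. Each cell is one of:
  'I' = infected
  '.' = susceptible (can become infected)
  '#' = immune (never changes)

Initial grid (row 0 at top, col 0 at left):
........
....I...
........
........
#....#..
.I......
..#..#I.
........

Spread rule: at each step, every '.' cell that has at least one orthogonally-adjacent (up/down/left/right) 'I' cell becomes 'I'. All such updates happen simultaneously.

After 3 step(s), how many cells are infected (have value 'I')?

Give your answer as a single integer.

Answer: 51

Derivation:
Step 0 (initial): 3 infected
Step 1: +11 new -> 14 infected
Step 2: +17 new -> 31 infected
Step 3: +20 new -> 51 infected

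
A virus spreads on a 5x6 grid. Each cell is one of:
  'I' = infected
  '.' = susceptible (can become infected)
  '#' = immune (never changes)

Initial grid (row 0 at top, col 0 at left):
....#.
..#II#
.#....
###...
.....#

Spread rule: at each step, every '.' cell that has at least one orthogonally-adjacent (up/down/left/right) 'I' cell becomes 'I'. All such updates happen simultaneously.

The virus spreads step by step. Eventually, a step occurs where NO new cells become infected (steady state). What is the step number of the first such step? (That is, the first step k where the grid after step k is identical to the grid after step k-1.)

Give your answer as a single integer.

Answer: 7

Derivation:
Step 0 (initial): 2 infected
Step 1: +3 new -> 5 infected
Step 2: +5 new -> 10 infected
Step 3: +4 new -> 14 infected
Step 4: +3 new -> 17 infected
Step 5: +2 new -> 19 infected
Step 6: +2 new -> 21 infected
Step 7: +0 new -> 21 infected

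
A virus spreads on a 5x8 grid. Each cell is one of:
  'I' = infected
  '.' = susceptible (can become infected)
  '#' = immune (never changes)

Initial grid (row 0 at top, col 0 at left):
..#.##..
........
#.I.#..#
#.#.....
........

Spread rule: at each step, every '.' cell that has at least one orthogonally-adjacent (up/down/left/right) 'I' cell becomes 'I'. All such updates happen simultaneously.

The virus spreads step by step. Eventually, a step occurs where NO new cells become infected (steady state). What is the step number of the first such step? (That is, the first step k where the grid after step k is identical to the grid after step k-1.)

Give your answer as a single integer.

Step 0 (initial): 1 infected
Step 1: +3 new -> 4 infected
Step 2: +4 new -> 8 infected
Step 3: +7 new -> 15 infected
Step 4: +6 new -> 21 infected
Step 5: +4 new -> 25 infected
Step 6: +5 new -> 30 infected
Step 7: +2 new -> 32 infected
Step 8: +0 new -> 32 infected

Answer: 8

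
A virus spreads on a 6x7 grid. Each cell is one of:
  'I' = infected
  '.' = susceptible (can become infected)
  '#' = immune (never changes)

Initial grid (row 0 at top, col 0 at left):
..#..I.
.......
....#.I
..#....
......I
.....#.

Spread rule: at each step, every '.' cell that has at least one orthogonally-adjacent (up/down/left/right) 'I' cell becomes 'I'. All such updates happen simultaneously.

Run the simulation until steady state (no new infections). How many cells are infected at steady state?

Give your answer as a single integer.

Answer: 38

Derivation:
Step 0 (initial): 3 infected
Step 1: +8 new -> 11 infected
Step 2: +4 new -> 15 infected
Step 3: +4 new -> 19 infected
Step 4: +5 new -> 24 infected
Step 5: +4 new -> 28 infected
Step 6: +6 new -> 34 infected
Step 7: +4 new -> 38 infected
Step 8: +0 new -> 38 infected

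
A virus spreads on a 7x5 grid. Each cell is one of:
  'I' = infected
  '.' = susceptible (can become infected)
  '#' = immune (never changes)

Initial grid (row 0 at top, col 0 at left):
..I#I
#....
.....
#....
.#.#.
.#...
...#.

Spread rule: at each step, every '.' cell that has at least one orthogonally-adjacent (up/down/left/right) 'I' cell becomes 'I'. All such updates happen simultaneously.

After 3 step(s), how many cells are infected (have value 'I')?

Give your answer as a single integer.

Step 0 (initial): 2 infected
Step 1: +3 new -> 5 infected
Step 2: +5 new -> 10 infected
Step 3: +4 new -> 14 infected

Answer: 14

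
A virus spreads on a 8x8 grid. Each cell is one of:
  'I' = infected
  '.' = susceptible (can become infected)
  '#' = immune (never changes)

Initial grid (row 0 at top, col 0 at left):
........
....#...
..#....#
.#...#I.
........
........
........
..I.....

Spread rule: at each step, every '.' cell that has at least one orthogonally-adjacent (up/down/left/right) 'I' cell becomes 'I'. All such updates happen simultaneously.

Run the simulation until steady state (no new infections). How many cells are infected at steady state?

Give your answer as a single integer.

Step 0 (initial): 2 infected
Step 1: +6 new -> 8 infected
Step 2: +10 new -> 18 infected
Step 3: +14 new -> 32 infected
Step 4: +12 new -> 44 infected
Step 5: +5 new -> 49 infected
Step 6: +3 new -> 52 infected
Step 7: +3 new -> 55 infected
Step 8: +3 new -> 58 infected
Step 9: +1 new -> 59 infected
Step 10: +0 new -> 59 infected

Answer: 59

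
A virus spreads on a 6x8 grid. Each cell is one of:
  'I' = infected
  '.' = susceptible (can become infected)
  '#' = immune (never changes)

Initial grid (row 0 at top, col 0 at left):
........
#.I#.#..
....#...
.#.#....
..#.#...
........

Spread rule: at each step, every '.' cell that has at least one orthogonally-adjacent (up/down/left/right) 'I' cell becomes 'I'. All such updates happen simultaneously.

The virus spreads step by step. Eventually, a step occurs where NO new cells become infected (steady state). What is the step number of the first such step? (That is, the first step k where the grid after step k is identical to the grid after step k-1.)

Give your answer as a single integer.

Step 0 (initial): 1 infected
Step 1: +3 new -> 4 infected
Step 2: +5 new -> 9 infected
Step 3: +3 new -> 12 infected
Step 4: +3 new -> 15 infected
Step 5: +2 new -> 17 infected
Step 6: +4 new -> 21 infected
Step 7: +3 new -> 24 infected
Step 8: +4 new -> 28 infected
Step 9: +4 new -> 32 infected
Step 10: +6 new -> 38 infected
Step 11: +2 new -> 40 infected
Step 12: +0 new -> 40 infected

Answer: 12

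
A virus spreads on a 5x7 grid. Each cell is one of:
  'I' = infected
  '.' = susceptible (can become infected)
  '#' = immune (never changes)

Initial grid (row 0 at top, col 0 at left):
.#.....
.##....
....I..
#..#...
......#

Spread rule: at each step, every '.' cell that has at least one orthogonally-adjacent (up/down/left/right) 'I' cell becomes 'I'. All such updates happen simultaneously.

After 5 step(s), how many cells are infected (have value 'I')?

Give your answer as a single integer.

Answer: 27

Derivation:
Step 0 (initial): 1 infected
Step 1: +4 new -> 5 infected
Step 2: +7 new -> 12 infected
Step 3: +8 new -> 20 infected
Step 4: +5 new -> 25 infected
Step 5: +2 new -> 27 infected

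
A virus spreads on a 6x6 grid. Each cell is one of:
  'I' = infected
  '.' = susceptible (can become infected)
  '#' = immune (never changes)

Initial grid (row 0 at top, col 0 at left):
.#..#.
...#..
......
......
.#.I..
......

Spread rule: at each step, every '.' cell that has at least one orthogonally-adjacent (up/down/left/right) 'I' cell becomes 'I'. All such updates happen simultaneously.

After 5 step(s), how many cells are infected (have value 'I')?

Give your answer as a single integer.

Step 0 (initial): 1 infected
Step 1: +4 new -> 5 infected
Step 2: +6 new -> 11 infected
Step 3: +6 new -> 17 infected
Step 4: +6 new -> 23 infected
Step 5: +5 new -> 28 infected

Answer: 28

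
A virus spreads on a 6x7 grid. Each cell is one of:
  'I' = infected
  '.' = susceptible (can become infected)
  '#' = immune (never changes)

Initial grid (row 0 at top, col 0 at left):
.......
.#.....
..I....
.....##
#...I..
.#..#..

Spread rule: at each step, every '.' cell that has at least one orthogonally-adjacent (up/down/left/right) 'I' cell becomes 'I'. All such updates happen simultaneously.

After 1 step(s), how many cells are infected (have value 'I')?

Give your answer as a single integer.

Answer: 9

Derivation:
Step 0 (initial): 2 infected
Step 1: +7 new -> 9 infected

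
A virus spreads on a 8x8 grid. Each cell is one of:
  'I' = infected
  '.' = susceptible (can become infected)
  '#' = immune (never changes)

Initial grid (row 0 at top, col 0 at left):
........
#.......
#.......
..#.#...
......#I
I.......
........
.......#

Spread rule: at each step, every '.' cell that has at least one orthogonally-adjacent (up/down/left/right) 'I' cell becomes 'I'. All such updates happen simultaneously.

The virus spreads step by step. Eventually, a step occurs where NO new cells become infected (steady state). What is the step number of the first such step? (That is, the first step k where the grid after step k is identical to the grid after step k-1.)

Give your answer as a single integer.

Answer: 9

Derivation:
Step 0 (initial): 2 infected
Step 1: +5 new -> 7 infected
Step 2: +9 new -> 16 infected
Step 3: +10 new -> 26 infected
Step 4: +11 new -> 37 infected
Step 5: +10 new -> 47 infected
Step 6: +6 new -> 53 infected
Step 7: +4 new -> 57 infected
Step 8: +1 new -> 58 infected
Step 9: +0 new -> 58 infected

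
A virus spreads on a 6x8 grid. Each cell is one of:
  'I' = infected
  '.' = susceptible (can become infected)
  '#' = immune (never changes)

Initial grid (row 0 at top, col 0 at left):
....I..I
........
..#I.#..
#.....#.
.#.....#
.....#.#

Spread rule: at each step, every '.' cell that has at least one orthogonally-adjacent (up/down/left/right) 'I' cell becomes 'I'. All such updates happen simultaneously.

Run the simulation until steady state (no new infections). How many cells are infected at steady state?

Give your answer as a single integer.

Answer: 40

Derivation:
Step 0 (initial): 3 infected
Step 1: +8 new -> 11 infected
Step 2: +8 new -> 19 infected
Step 3: +9 new -> 28 infected
Step 4: +6 new -> 34 infected
Step 5: +3 new -> 37 infected
Step 6: +2 new -> 39 infected
Step 7: +1 new -> 40 infected
Step 8: +0 new -> 40 infected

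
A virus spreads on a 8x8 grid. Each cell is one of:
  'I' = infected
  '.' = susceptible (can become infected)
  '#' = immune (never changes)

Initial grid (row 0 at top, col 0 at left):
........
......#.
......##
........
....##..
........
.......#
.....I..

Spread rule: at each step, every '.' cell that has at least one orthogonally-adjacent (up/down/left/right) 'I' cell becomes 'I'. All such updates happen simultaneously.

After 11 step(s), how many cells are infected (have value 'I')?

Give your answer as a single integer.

Step 0 (initial): 1 infected
Step 1: +3 new -> 4 infected
Step 2: +5 new -> 9 infected
Step 3: +4 new -> 13 infected
Step 4: +5 new -> 18 infected
Step 5: +6 new -> 24 infected
Step 6: +6 new -> 30 infected
Step 7: +6 new -> 36 infected
Step 8: +6 new -> 42 infected
Step 9: +6 new -> 48 infected
Step 10: +5 new -> 53 infected
Step 11: +3 new -> 56 infected

Answer: 56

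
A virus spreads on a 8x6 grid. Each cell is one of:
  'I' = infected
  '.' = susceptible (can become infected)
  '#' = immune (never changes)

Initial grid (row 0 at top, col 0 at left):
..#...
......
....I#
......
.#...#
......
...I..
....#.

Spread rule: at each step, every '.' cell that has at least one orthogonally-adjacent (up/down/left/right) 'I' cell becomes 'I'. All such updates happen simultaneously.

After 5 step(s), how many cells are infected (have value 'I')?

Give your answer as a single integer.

Step 0 (initial): 2 infected
Step 1: +7 new -> 9 infected
Step 2: +13 new -> 22 infected
Step 3: +11 new -> 33 infected
Step 4: +5 new -> 38 infected
Step 5: +4 new -> 42 infected

Answer: 42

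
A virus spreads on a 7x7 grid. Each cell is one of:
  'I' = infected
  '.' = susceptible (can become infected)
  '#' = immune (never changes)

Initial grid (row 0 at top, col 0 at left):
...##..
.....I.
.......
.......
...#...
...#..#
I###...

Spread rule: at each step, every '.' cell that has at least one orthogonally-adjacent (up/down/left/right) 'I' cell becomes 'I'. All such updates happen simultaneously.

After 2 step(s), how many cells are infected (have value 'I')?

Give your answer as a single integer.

Step 0 (initial): 2 infected
Step 1: +5 new -> 7 infected
Step 2: +7 new -> 14 infected

Answer: 14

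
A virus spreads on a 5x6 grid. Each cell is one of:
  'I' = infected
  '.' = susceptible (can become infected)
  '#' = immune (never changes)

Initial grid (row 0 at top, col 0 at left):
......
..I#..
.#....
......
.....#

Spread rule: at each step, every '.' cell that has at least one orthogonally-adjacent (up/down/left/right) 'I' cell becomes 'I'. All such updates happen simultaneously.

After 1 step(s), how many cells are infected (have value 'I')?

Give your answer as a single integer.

Step 0 (initial): 1 infected
Step 1: +3 new -> 4 infected

Answer: 4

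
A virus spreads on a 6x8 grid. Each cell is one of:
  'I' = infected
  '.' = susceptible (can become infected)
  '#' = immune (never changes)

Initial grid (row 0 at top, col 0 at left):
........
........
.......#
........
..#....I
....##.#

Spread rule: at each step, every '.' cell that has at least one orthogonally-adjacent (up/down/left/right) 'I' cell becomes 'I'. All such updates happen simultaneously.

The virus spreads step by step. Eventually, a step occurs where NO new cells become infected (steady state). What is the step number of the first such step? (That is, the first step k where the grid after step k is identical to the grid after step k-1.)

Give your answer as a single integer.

Answer: 12

Derivation:
Step 0 (initial): 1 infected
Step 1: +2 new -> 3 infected
Step 2: +3 new -> 6 infected
Step 3: +3 new -> 9 infected
Step 4: +4 new -> 13 infected
Step 5: +6 new -> 19 infected
Step 6: +6 new -> 25 infected
Step 7: +5 new -> 30 infected
Step 8: +6 new -> 36 infected
Step 9: +4 new -> 40 infected
Step 10: +2 new -> 42 infected
Step 11: +1 new -> 43 infected
Step 12: +0 new -> 43 infected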